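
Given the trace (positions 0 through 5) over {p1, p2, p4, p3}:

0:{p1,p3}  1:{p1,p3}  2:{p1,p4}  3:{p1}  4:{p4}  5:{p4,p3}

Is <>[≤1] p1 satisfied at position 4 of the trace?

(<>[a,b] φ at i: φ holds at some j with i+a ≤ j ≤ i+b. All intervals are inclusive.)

False

Check p1 at each j in [4,5]:
  j=4: false
  j=5: false
No position in the window satisfies it → formula fails.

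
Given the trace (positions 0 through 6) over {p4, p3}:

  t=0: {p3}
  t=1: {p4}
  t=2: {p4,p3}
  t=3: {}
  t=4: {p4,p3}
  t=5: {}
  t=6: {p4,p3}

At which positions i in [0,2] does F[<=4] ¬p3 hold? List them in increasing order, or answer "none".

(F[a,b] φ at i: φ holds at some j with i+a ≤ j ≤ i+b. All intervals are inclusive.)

Evaluate at each i in [0,2]:
  i=0: ✓ (witness j=1)
  i=1: ✓ (witness j=1)
  i=2: ✓ (witness j=3)

0, 1, 2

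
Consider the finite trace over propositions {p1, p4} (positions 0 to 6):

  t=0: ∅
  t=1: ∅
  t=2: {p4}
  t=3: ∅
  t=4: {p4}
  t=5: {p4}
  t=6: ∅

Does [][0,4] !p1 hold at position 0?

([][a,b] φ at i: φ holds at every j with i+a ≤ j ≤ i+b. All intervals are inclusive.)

Check !p1 at every j in [0,4]:
  j=0: true
  j=1: true
  j=2: true
  j=3: true
  j=4: true
All positions satisfy it → formula holds.

True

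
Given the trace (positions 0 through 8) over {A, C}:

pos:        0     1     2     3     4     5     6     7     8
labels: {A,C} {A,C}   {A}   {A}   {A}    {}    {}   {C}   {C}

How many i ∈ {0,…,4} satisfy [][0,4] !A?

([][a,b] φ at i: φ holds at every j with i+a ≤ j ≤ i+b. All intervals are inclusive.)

0

Evaluate at each i in [0,4]:
  i=0: ✗ (fails at j=0)
  i=1: ✗ (fails at j=1)
  i=2: ✗ (fails at j=2)
  i=3: ✗ (fails at j=3)
  i=4: ✗ (fails at j=4)
Positions where it holds: {} → 0.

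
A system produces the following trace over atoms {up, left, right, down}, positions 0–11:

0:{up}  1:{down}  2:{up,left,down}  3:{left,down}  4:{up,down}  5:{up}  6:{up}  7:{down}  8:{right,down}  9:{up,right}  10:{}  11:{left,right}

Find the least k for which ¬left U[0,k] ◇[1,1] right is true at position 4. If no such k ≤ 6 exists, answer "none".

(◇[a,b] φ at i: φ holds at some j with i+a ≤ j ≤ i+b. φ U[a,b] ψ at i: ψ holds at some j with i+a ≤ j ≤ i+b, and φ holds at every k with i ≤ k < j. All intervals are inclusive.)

3

Need earliest j ≥ 4 with ◇[1,1] right, and ¬left at every k in [4,j-1].
  j=4: rhs fails.
  j=5: rhs fails.
  j=6: rhs fails.
  j=7: rhs holds; lhs holds on [4,6]. k = 3.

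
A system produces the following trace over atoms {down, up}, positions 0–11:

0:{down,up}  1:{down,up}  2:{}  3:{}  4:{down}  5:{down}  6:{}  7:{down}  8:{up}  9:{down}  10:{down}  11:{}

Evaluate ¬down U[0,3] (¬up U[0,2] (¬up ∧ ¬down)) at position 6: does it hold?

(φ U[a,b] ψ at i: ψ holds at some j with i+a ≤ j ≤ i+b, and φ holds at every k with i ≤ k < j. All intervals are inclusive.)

Yes

Need some j in [6,9] with (¬up U[0,2] (¬up ∧ ¬down)), and ¬down at every k in [6,j-1].
  j=6: (¬up U[0,2] (¬up ∧ ¬down)) holds; no prefix to check → satisfied.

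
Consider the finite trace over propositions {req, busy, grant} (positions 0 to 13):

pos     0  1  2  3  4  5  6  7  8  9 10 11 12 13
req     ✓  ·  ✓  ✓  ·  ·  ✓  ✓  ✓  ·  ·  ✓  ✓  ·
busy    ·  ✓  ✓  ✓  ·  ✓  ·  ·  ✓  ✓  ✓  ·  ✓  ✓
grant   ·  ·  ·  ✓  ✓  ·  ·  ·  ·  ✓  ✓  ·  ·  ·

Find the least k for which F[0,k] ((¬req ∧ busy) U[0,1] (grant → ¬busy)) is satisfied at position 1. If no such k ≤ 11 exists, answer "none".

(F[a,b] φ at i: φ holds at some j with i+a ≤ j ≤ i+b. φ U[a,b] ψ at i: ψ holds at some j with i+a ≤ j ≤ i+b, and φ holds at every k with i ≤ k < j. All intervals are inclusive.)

0

Scan j = 1,2,… for ((¬req ∧ busy) U[0,1] (grant → ¬busy)):
  j=1: holds
First hit at j=1, so smallest k = 1-1 = 0.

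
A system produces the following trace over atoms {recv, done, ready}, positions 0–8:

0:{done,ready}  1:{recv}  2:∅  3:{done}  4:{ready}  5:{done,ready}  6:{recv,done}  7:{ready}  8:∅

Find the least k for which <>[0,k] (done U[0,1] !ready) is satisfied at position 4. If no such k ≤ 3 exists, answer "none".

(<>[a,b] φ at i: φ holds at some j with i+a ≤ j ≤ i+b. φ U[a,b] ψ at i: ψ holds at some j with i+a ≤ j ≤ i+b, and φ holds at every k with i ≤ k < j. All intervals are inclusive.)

1

Scan j = 4,5,… for (done U[0,1] !ready):
  j=4: fails
  j=5: holds
First hit at j=5, so smallest k = 5-4 = 1.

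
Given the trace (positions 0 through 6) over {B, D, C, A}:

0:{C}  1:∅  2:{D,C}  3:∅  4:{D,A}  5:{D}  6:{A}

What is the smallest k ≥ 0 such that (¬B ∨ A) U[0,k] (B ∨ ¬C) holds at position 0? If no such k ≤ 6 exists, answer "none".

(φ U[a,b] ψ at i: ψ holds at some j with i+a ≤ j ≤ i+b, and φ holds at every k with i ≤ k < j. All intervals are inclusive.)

1

Need earliest j ≥ 0 with (B ∨ ¬C), and (¬B ∨ A) at every k in [0,j-1].
  j=0: rhs fails.
  j=1: rhs holds; lhs holds on [0,0]. k = 1.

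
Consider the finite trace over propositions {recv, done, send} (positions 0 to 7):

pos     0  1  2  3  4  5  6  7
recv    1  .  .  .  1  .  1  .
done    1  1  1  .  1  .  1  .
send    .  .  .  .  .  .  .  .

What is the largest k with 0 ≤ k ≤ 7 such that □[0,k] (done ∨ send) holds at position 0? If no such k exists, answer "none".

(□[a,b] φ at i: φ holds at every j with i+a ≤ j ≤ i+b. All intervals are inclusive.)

2

(done ∨ send) must hold from j=0 onward; find where it first fails.
  j=0: holds
  j=1: holds
  j=2: holds
  j=3: fails
Holds on [0,2], so largest k = 2.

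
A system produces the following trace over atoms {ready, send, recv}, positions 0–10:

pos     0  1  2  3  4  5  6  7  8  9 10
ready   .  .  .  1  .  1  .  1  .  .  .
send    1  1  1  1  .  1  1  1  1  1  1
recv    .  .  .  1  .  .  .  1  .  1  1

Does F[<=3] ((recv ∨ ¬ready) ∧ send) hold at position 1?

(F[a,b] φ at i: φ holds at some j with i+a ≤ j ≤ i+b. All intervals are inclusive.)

Yes

Check ((recv ∨ ¬ready) ∧ send) at each j in [1,4]:
  j=1: true
  j=2: true
  j=3: true
  j=4: false
Found at j=1 → formula holds.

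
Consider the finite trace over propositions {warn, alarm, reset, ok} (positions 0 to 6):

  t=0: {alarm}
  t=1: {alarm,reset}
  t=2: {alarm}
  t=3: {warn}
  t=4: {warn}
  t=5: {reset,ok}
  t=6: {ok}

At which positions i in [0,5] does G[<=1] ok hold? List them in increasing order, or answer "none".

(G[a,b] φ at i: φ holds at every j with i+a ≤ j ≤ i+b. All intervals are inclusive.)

Evaluate at each i in [0,5]:
  i=0: ✗ (fails at j=0)
  i=1: ✗ (fails at j=1)
  i=2: ✗ (fails at j=2)
  i=3: ✗ (fails at j=3)
  i=4: ✗ (fails at j=4)
  i=5: ✓ (all of [5,6])

5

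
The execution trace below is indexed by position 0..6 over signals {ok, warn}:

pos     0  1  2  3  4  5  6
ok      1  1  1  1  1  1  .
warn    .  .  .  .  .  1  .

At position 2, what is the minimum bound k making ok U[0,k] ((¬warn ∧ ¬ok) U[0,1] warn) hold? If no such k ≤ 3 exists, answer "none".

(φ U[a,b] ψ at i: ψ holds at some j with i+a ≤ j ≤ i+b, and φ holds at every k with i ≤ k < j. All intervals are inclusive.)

Need earliest j ≥ 2 with ((¬warn ∧ ¬ok) U[0,1] warn), and ok at every k in [2,j-1].
  j=2: rhs fails.
  j=3: rhs fails.
  j=4: rhs fails.
  j=5: rhs holds; lhs holds on [2,4]. k = 3.

3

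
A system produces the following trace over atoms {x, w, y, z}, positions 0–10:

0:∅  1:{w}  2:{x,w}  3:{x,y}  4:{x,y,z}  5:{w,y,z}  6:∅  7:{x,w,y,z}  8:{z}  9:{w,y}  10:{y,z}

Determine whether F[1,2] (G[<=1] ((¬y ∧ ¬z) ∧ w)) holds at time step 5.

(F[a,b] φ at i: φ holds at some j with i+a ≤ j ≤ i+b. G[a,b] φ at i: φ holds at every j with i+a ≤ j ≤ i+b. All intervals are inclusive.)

Does not hold

Check G[<=1] ((¬y ∧ ¬z) ∧ w) at each j in [6,7]:
  j=6: fails at 6
  j=7: fails at 7
No position in the window satisfies it → formula fails.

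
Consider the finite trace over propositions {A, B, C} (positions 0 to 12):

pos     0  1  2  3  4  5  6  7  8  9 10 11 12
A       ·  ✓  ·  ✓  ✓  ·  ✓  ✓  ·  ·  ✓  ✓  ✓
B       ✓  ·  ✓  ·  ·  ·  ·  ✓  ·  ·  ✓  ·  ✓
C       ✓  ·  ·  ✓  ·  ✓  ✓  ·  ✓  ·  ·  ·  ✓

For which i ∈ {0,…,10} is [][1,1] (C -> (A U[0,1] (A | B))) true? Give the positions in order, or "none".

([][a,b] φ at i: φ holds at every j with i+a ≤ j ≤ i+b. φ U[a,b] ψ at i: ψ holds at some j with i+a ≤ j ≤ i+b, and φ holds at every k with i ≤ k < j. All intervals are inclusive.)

Evaluate at each i in [0,10]:
  i=0: ✓ (all of [1,1])
  i=1: ✓ (all of [2,2])
  i=2: ✓ (all of [3,3])
  i=3: ✓ (all of [4,4])
  i=4: ✗ (fails at j=5)
  i=5: ✓ (all of [6,6])
  i=6: ✓ (all of [7,7])
  i=7: ✗ (fails at j=8)
  i=8: ✓ (all of [9,9])
  i=9: ✓ (all of [10,10])
  i=10: ✓ (all of [11,11])

0, 1, 2, 3, 5, 6, 8, 9, 10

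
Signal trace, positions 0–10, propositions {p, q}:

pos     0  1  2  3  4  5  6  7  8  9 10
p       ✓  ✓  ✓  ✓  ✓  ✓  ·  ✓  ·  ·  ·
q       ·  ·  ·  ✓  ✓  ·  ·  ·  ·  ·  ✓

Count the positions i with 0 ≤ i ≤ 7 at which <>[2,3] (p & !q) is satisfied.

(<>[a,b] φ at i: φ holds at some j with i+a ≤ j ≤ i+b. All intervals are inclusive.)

5

Evaluate at each i in [0,7]:
  i=0: ✓ (witness j=2)
  i=1: ✗ (none in [3,4])
  i=2: ✓ (witness j=5)
  i=3: ✓ (witness j=5)
  i=4: ✓ (witness j=7)
  i=5: ✓ (witness j=7)
  i=6: ✗ (none in [8,9])
  i=7: ✗ (none in [9,10])
Positions where it holds: {0, 2, 3, 4, 5} → 5.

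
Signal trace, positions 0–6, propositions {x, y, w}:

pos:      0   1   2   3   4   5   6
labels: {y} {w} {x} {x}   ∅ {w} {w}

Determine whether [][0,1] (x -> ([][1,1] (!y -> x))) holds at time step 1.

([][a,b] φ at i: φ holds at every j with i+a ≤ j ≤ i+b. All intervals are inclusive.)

Check (x -> ([][1,1] (!y -> x))) at every j in [1,2]:
  j=1: antecedent false → ✓
  j=2: antecedent true; consequent holds on [3,3] → ✓
All positions satisfy it → formula holds.

Yes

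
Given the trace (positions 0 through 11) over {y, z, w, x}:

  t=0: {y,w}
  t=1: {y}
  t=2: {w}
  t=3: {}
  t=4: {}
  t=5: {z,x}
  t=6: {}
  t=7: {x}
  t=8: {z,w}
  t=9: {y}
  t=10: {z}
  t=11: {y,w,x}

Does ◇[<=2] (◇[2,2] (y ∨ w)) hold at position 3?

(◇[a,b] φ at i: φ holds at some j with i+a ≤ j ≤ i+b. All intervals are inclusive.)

No

Check ◇[2,2] (y ∨ w) at each j in [3,5]:
  j=3: fails (none in [5,5])
  j=4: fails (none in [6,6])
  j=5: fails (none in [7,7])
No position in the window satisfies it → formula fails.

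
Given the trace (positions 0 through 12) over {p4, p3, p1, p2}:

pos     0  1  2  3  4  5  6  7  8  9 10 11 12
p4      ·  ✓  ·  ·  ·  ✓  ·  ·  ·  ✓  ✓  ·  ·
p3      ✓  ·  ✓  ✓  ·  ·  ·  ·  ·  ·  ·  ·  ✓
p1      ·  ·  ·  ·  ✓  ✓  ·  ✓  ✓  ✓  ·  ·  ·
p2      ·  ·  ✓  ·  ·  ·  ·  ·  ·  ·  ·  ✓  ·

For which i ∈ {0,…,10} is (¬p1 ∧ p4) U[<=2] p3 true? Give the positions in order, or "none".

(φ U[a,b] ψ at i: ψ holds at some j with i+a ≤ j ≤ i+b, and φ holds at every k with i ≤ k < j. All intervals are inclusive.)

0, 1, 2, 3

Evaluate at each i in [0,10]:
  i=0: ✓ (rhs at j=0)
  i=1: ✓ (rhs at j=2; lhs holds on [1,1])
  i=2: ✓ (rhs at j=2)
  i=3: ✓ (rhs at j=3)
  i=4: ✗ (no rhs in [4,6])
  i=5: ✗ (no rhs in [5,7])
  i=6: ✗ (no rhs in [6,8])
  i=7: ✗ (no rhs in [7,9])
  i=8: ✗ (no rhs in [8,10])
  i=9: ✗ (no rhs in [9,11])
  i=10: ✗ (lhs fails at k=11 before rhs at j=12)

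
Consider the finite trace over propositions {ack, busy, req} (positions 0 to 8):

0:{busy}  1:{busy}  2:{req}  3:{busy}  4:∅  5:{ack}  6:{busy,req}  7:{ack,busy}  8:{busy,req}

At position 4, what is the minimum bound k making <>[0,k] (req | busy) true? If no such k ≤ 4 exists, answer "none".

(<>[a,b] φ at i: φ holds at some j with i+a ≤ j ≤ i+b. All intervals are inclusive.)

Scan j = 4,5,… for (req | busy):
  j=4: fails
  j=5: fails
  j=6: holds
First hit at j=6, so smallest k = 6-4 = 2.

2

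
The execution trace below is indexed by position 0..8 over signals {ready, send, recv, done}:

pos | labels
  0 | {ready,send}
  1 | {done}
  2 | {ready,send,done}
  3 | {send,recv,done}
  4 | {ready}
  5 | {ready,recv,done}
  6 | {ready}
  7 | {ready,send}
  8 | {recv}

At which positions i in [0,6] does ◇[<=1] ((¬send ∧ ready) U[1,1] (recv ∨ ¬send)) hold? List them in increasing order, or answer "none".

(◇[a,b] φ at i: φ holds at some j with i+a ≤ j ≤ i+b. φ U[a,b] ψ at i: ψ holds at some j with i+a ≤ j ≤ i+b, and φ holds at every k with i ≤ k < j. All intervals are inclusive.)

Evaluate at each i in [0,6]:
  i=0: ✗ (none in [0,1])
  i=1: ✗ (none in [1,2])
  i=2: ✗ (none in [2,3])
  i=3: ✓ (witness j=4)
  i=4: ✓ (witness j=4)
  i=5: ✓ (witness j=5)
  i=6: ✗ (none in [6,7])

3, 4, 5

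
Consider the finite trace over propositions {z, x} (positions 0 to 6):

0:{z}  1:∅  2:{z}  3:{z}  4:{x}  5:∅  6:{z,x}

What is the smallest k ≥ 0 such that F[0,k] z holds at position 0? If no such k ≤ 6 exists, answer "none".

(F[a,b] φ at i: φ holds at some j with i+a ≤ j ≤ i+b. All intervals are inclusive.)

Scan j = 0,1,… for z:
  j=0: holds
First hit at j=0, so smallest k = 0-0 = 0.

0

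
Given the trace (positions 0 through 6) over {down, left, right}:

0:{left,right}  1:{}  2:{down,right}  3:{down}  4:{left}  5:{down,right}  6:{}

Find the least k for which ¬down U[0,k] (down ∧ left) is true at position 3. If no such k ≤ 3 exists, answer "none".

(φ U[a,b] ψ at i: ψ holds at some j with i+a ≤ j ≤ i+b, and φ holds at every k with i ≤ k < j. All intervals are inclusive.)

none

Need earliest j ≥ 3 with (down ∧ left), and ¬down at every k in [3,j-1].
  j=3: rhs fails.
  j=4: rhs fails.
  j=5: rhs fails.
  j=6: rhs fails.
No witness within the range → none.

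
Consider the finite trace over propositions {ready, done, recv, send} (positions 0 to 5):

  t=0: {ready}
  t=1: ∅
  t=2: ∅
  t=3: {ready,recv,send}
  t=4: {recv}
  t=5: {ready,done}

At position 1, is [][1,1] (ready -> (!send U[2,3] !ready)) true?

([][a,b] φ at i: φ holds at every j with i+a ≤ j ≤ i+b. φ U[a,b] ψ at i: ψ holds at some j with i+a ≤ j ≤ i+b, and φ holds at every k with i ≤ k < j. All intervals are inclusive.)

Yes

Check (ready -> (!send U[2,3] !ready)) at every j in [2,2]:
  j=2: antecedent false → ✓
All positions satisfy it → formula holds.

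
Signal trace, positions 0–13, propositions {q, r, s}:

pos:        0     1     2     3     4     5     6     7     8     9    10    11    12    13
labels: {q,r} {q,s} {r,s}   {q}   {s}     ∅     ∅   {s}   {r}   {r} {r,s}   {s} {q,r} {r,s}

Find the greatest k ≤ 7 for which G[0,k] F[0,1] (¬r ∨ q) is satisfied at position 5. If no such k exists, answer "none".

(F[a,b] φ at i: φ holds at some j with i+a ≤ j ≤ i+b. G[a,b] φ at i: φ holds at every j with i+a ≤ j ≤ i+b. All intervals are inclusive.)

2

F[0,1] (¬r ∨ q) must hold from j=5 onward; find where it first fails.
  j=5: holds
  j=6: holds
  j=7: holds
  j=8: fails
Holds on [5,7], so largest k = 2.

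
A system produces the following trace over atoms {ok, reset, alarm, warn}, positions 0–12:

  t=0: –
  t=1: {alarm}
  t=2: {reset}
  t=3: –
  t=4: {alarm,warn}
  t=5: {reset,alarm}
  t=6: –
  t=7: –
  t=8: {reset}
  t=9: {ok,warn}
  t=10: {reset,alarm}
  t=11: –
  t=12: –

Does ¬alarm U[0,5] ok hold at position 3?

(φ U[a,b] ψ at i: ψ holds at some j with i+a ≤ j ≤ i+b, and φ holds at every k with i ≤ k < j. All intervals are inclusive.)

Does not hold

Need some j in [3,8] with ok, and ¬alarm at every k in [3,j-1].
  j=3: ok false.
  j=4: ok false.
  j=5: ok false.
  j=6: ok false.
  j=7: ok false.
  j=8: ok false.
No j in the window works → until fails.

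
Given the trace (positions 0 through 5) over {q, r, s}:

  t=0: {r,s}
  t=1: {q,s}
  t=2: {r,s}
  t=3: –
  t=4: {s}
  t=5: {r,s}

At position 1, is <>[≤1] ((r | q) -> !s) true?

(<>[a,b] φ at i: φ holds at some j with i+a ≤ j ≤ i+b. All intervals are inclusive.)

Check ((r | q) -> !s) at each j in [1,2]:
  j=1: false
  j=2: false
No position in the window satisfies it → formula fails.

No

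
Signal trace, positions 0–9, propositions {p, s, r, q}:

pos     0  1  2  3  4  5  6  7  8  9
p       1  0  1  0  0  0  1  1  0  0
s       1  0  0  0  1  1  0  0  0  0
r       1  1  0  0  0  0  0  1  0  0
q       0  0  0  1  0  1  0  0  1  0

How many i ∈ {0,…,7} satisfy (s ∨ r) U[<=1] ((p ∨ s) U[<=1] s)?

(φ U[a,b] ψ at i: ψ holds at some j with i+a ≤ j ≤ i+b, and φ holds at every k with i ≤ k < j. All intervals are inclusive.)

3

Evaluate at each i in [0,7]:
  i=0: ✓ (rhs at j=0)
  i=1: ✗ (no rhs in [1,2])
  i=2: ✗ (no rhs in [2,3])
  i=3: ✗ (lhs fails at k=3 before rhs at j=4)
  i=4: ✓ (rhs at j=4)
  i=5: ✓ (rhs at j=5)
  i=6: ✗ (no rhs in [6,7])
  i=7: ✗ (no rhs in [7,8])
Positions where it holds: {0, 4, 5} → 3.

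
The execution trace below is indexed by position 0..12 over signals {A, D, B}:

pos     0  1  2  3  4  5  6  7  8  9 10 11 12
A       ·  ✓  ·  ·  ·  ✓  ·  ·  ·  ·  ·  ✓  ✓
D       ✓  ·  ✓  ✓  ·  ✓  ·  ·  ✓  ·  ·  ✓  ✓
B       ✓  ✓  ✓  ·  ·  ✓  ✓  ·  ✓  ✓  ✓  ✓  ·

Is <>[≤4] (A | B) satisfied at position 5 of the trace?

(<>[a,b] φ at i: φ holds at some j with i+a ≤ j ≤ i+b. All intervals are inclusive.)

Check (A | B) at each j in [5,9]:
  j=5: true
  j=6: true
  j=7: false
  j=8: true
  j=9: true
Found at j=5 → formula holds.

Holds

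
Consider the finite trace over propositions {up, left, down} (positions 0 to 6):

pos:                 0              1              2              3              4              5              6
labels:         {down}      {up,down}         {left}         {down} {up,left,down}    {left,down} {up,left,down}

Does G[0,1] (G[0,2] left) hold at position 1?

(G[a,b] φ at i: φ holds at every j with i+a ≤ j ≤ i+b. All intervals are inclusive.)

Check G[0,2] left at every j in [1,2]:
  j=1: fails at 1
  j=2: fails at 3
Fails at j=1 → formula fails.

No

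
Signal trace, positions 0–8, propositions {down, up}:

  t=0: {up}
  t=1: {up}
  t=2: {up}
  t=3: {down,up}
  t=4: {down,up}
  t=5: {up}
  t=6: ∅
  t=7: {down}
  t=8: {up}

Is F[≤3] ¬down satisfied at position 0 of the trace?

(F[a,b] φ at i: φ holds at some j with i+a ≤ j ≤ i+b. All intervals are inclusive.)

Check ¬down at each j in [0,3]:
  j=0: true
  j=1: true
  j=2: true
  j=3: false
Found at j=0 → formula holds.

Holds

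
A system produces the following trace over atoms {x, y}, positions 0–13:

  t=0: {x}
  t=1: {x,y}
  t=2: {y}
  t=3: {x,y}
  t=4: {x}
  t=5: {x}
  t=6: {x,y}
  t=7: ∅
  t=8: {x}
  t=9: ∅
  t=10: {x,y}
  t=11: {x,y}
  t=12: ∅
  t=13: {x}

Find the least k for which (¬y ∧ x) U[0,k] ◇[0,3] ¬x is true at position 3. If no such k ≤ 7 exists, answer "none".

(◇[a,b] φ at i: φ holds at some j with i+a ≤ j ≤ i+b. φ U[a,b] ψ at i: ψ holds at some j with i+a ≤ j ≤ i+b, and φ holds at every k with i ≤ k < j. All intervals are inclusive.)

Need earliest j ≥ 3 with ◇[0,3] ¬x, and (¬y ∧ x) at every k in [3,j-1].
  j=3: rhs fails.
  j=4: rhs holds but lhs fails at k=3.
  j=5: rhs holds but lhs fails at k=3.
  j=6: rhs holds but lhs fails at k=3.
  j=7: rhs holds but lhs fails at k=3.
  j=8: rhs holds but lhs fails at k=3.
  j=9: rhs holds but lhs fails at k=3.
  j=10: rhs holds but lhs fails at k=3.
No witness within the range → none.

none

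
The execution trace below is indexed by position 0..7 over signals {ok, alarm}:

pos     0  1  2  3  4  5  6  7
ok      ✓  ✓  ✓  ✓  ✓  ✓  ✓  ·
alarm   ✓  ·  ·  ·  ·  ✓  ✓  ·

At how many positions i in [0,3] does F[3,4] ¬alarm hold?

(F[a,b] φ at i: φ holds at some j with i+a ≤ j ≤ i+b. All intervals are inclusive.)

Evaluate at each i in [0,3]:
  i=0: ✓ (witness j=3)
  i=1: ✓ (witness j=4)
  i=2: ✗ (none in [5,6])
  i=3: ✓ (witness j=7)
Positions where it holds: {0, 1, 3} → 3.

3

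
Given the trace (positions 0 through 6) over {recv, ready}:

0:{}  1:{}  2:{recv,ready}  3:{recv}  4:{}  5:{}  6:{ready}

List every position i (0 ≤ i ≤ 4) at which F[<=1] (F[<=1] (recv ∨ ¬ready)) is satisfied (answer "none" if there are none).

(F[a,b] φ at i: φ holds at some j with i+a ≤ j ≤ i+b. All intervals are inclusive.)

0, 1, 2, 3, 4

Evaluate at each i in [0,4]:
  i=0: ✓ (witness j=0)
  i=1: ✓ (witness j=1)
  i=2: ✓ (witness j=2)
  i=3: ✓ (witness j=3)
  i=4: ✓ (witness j=4)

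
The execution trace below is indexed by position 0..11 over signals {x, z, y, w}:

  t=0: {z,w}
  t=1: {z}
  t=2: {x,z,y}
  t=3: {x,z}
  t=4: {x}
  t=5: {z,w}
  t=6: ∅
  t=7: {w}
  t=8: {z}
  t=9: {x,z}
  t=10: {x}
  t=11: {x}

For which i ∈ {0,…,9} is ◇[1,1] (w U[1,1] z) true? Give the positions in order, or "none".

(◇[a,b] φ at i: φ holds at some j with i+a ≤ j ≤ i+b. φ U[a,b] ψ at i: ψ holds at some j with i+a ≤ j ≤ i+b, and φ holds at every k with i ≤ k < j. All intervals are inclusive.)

Evaluate at each i in [0,9]:
  i=0: ✗ (none in [1,1])
  i=1: ✗ (none in [2,2])
  i=2: ✗ (none in [3,3])
  i=3: ✗ (none in [4,4])
  i=4: ✗ (none in [5,5])
  i=5: ✗ (none in [6,6])
  i=6: ✓ (witness j=7)
  i=7: ✗ (none in [8,8])
  i=8: ✗ (none in [9,9])
  i=9: ✗ (none in [10,10])

6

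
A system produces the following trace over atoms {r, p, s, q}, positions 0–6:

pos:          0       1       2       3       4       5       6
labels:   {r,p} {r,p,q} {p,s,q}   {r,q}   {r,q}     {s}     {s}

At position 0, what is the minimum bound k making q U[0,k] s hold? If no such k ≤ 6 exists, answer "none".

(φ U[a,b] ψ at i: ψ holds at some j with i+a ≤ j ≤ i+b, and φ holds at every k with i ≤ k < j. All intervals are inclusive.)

none

Need earliest j ≥ 0 with s, and q at every k in [0,j-1].
  j=0: rhs fails.
  j=1: rhs fails.
  j=2: rhs holds but lhs fails at k=0.
  j=3: rhs fails.
  j=4: rhs fails.
  j=5: rhs holds but lhs fails at k=0.
  j=6: rhs holds but lhs fails at k=0.
No witness within the range → none.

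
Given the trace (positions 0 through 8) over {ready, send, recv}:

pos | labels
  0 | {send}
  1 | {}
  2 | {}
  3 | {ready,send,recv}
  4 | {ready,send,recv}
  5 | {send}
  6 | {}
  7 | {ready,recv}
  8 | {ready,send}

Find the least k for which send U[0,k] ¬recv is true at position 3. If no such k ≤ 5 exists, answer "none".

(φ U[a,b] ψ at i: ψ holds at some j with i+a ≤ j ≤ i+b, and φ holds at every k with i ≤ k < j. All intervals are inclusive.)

2

Need earliest j ≥ 3 with ¬recv, and send at every k in [3,j-1].
  j=3: rhs fails.
  j=4: rhs fails.
  j=5: rhs holds; lhs holds on [3,4]. k = 2.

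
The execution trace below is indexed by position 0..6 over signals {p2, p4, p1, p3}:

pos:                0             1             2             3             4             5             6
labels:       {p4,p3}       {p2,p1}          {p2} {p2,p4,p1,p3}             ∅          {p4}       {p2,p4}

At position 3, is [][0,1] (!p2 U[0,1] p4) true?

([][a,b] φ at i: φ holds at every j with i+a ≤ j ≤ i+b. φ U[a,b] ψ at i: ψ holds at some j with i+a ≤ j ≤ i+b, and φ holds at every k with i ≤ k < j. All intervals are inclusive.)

Holds

Check (!p2 U[0,1] p4) at every j in [3,4]:
  j=3: holds
  j=4: holds
All positions satisfy it → formula holds.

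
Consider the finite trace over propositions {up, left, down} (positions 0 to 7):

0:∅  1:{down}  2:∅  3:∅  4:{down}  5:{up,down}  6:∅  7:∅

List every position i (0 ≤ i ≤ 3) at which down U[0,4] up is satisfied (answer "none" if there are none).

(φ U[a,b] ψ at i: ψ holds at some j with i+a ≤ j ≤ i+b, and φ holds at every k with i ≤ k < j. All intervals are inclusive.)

none

Evaluate at each i in [0,3]:
  i=0: ✗ (no rhs in [0,4])
  i=1: ✗ (lhs fails at k=2 before rhs at j=5)
  i=2: ✗ (lhs fails at k=2 before rhs at j=5)
  i=3: ✗ (lhs fails at k=3 before rhs at j=5)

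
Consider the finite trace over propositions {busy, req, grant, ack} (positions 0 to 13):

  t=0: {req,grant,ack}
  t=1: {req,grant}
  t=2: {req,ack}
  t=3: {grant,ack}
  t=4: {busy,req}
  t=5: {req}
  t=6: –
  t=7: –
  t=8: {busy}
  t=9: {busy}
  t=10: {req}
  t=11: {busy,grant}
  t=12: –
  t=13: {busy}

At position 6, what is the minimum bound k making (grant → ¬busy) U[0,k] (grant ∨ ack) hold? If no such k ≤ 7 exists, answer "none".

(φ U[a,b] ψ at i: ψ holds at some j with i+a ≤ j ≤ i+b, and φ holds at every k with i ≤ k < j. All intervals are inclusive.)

Need earliest j ≥ 6 with (grant ∨ ack), and (grant → ¬busy) at every k in [6,j-1].
  j=6: rhs fails.
  j=7: rhs fails.
  j=8: rhs fails.
  j=9: rhs fails.
  j=10: rhs fails.
  j=11: rhs holds; lhs holds on [6,10]. k = 5.

5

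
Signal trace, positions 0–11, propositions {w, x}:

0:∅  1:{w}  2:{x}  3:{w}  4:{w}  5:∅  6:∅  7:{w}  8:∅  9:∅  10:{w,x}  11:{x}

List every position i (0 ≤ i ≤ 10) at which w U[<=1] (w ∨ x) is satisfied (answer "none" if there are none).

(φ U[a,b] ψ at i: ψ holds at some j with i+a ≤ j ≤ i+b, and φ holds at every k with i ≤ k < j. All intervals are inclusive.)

Evaluate at each i in [0,10]:
  i=0: ✗ (lhs fails at k=0 before rhs at j=1)
  i=1: ✓ (rhs at j=1)
  i=2: ✓ (rhs at j=2)
  i=3: ✓ (rhs at j=3)
  i=4: ✓ (rhs at j=4)
  i=5: ✗ (no rhs in [5,6])
  i=6: ✗ (lhs fails at k=6 before rhs at j=7)
  i=7: ✓ (rhs at j=7)
  i=8: ✗ (no rhs in [8,9])
  i=9: ✗ (lhs fails at k=9 before rhs at j=10)
  i=10: ✓ (rhs at j=10)

1, 2, 3, 4, 7, 10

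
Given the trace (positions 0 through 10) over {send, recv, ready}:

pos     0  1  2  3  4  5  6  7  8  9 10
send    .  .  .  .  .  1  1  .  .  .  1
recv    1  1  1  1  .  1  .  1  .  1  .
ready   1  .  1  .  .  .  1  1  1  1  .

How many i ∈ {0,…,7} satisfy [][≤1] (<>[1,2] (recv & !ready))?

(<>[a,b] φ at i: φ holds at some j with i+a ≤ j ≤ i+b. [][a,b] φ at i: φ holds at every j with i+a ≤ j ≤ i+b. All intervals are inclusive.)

4

Evaluate at each i in [0,7]:
  i=0: ✓ (all of [0,1])
  i=1: ✓ (all of [1,2])
  i=2: ✓ (all of [2,3])
  i=3: ✓ (all of [3,4])
  i=4: ✗ (fails at j=5)
  i=5: ✗ (fails at j=5)
  i=6: ✗ (fails at j=6)
  i=7: ✗ (fails at j=7)
Positions where it holds: {0, 1, 2, 3} → 4.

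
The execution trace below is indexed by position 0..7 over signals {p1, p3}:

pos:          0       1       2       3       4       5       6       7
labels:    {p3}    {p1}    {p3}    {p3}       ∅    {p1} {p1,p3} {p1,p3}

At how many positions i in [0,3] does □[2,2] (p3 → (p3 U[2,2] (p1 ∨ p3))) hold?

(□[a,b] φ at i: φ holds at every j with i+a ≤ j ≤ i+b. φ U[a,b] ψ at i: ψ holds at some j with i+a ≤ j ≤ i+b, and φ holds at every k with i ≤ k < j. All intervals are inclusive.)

Evaluate at each i in [0,3]:
  i=0: ✗ (fails at j=2)
  i=1: ✗ (fails at j=3)
  i=2: ✓ (all of [4,4])
  i=3: ✓ (all of [5,5])
Positions where it holds: {2, 3} → 2.

2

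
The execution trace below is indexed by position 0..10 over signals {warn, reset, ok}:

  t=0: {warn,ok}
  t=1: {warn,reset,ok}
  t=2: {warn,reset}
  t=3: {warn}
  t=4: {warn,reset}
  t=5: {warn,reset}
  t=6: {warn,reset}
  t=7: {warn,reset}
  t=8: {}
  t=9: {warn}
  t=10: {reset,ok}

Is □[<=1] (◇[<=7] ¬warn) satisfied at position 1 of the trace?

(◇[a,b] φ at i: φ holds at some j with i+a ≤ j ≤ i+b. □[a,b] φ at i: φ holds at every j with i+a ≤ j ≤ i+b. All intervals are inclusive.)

Holds

Check ◇[<=7] ¬warn at every j in [1,2]:
  j=1: holds (witness at 8)
  j=2: holds (witness at 8)
All positions satisfy it → formula holds.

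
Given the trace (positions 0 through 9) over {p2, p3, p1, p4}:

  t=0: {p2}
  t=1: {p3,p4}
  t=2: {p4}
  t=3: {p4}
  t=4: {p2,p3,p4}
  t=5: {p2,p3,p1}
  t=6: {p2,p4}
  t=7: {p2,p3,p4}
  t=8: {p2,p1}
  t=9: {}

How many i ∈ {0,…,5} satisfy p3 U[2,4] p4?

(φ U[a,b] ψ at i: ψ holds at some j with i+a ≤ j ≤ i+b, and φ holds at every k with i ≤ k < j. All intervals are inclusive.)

1

Evaluate at each i in [0,5]:
  i=0: ✗ (lhs fails at k=0 before rhs at j=2)
  i=1: ✗ (lhs fails at k=2 before rhs at j=3)
  i=2: ✗ (lhs fails at k=2 before rhs at j=4)
  i=3: ✗ (lhs fails at k=3 before rhs at j=6)
  i=4: ✓ (rhs at j=6; lhs holds on [4,5])
  i=5: ✗ (lhs fails at k=6 before rhs at j=7)
Positions where it holds: {4} → 1.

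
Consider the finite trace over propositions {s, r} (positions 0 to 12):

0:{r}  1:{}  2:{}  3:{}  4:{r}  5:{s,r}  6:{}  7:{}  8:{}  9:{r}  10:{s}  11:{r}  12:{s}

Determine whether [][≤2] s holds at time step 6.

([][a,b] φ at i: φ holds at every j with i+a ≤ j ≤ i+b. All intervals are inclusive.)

Does not hold

Check s at every j in [6,8]:
  j=6: false
  j=7: false
  j=8: false
Fails at j=6 → formula fails.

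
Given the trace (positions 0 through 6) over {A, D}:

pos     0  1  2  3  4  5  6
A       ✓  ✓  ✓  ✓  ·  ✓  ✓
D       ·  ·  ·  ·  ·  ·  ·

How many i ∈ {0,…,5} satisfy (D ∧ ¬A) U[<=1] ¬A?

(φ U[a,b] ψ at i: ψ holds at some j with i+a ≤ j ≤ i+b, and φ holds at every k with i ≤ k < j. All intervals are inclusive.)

Evaluate at each i in [0,5]:
  i=0: ✗ (no rhs in [0,1])
  i=1: ✗ (no rhs in [1,2])
  i=2: ✗ (no rhs in [2,3])
  i=3: ✗ (lhs fails at k=3 before rhs at j=4)
  i=4: ✓ (rhs at j=4)
  i=5: ✗ (no rhs in [5,6])
Positions where it holds: {4} → 1.

1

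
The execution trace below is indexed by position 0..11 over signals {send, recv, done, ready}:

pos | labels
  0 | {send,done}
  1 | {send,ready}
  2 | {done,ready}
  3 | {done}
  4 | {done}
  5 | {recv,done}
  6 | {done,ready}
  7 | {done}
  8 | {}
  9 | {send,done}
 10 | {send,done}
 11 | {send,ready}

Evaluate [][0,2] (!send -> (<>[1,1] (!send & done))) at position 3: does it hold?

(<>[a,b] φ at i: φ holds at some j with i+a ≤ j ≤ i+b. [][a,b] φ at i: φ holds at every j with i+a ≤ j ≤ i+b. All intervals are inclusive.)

True

Check (!send -> (<>[1,1] (!send & done))) at every j in [3,5]:
  j=3: antecedent true; consequent holds (witness at 4) → ✓
  j=4: antecedent true; consequent holds (witness at 5) → ✓
  j=5: antecedent true; consequent holds (witness at 6) → ✓
All positions satisfy it → formula holds.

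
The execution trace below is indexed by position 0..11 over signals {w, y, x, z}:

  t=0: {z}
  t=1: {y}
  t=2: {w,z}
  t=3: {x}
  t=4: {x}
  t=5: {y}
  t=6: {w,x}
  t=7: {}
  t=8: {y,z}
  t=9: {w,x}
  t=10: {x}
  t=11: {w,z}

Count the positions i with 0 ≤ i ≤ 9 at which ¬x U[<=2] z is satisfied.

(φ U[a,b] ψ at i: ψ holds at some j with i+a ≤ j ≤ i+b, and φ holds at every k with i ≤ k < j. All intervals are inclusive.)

5

Evaluate at each i in [0,9]:
  i=0: ✓ (rhs at j=0)
  i=1: ✓ (rhs at j=2; lhs holds on [1,1])
  i=2: ✓ (rhs at j=2)
  i=3: ✗ (no rhs in [3,5])
  i=4: ✗ (no rhs in [4,6])
  i=5: ✗ (no rhs in [5,7])
  i=6: ✗ (lhs fails at k=6 before rhs at j=8)
  i=7: ✓ (rhs at j=8; lhs holds on [7,7])
  i=8: ✓ (rhs at j=8)
  i=9: ✗ (lhs fails at k=9 before rhs at j=11)
Positions where it holds: {0, 1, 2, 7, 8} → 5.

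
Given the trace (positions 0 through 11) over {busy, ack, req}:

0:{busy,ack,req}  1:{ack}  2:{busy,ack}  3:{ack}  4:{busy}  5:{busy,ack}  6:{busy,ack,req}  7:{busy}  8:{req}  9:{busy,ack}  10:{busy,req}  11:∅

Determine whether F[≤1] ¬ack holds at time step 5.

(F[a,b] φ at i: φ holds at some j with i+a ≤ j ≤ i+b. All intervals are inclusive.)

Does not hold

Check ¬ack at each j in [5,6]:
  j=5: false
  j=6: false
No position in the window satisfies it → formula fails.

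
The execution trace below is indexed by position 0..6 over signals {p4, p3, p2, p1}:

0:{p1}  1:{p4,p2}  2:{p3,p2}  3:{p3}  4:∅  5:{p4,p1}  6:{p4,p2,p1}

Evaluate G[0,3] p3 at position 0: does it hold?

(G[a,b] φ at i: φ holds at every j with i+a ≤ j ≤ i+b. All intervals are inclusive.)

False

Check p3 at every j in [0,3]:
  j=0: false
  j=1: false
  j=2: true
  j=3: true
Fails at j=0 → formula fails.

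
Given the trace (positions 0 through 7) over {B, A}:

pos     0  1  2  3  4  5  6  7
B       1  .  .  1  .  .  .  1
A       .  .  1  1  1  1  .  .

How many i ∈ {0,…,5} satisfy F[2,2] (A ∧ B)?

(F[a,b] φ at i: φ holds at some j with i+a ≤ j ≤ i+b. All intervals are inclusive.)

1

Evaluate at each i in [0,5]:
  i=0: ✗ (none in [2,2])
  i=1: ✓ (witness j=3)
  i=2: ✗ (none in [4,4])
  i=3: ✗ (none in [5,5])
  i=4: ✗ (none in [6,6])
  i=5: ✗ (none in [7,7])
Positions where it holds: {1} → 1.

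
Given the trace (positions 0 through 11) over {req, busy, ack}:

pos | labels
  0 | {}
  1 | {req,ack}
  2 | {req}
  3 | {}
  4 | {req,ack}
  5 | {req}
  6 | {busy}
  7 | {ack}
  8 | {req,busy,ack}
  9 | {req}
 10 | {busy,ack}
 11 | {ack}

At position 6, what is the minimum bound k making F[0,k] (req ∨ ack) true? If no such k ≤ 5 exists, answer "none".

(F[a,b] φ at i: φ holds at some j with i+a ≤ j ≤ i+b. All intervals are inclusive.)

1

Scan j = 6,7,… for (req ∨ ack):
  j=6: fails
  j=7: holds
First hit at j=7, so smallest k = 7-6 = 1.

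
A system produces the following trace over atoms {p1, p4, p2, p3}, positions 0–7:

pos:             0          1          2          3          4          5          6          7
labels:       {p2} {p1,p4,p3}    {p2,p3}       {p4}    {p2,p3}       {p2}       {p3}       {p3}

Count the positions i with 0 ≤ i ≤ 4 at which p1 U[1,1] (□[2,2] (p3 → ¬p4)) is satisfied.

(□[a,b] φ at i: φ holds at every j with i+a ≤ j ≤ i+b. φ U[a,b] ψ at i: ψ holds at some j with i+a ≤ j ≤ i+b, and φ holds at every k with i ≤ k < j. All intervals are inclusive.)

1

Evaluate at each i in [0,4]:
  i=0: ✗ (lhs fails at k=0 before rhs at j=1)
  i=1: ✓ (rhs at j=2; lhs holds on [1,1])
  i=2: ✗ (lhs fails at k=2 before rhs at j=3)
  i=3: ✗ (lhs fails at k=3 before rhs at j=4)
  i=4: ✗ (lhs fails at k=4 before rhs at j=5)
Positions where it holds: {1} → 1.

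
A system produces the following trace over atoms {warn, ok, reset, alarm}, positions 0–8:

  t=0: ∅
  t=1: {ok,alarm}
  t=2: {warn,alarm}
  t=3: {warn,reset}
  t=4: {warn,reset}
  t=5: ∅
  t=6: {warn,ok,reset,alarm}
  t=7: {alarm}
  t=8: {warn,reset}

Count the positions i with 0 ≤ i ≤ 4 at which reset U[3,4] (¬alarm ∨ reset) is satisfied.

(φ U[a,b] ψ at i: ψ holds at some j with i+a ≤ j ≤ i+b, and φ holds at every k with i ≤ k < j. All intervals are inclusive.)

Evaluate at each i in [0,4]:
  i=0: ✗ (lhs fails at k=0 before rhs at j=3)
  i=1: ✗ (lhs fails at k=1 before rhs at j=4)
  i=2: ✗ (lhs fails at k=2 before rhs at j=5)
  i=3: ✗ (lhs fails at k=5 before rhs at j=6)
  i=4: ✗ (lhs fails at k=5 before rhs at j=8)
Positions where it holds: {} → 0.

0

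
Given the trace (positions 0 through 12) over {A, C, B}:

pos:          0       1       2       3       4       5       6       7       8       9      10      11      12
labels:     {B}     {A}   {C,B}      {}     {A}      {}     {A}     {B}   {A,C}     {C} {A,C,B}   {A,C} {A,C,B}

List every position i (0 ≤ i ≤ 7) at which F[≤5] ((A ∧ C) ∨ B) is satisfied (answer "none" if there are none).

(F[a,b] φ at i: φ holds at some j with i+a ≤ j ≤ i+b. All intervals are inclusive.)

Evaluate at each i in [0,7]:
  i=0: ✓ (witness j=0)
  i=1: ✓ (witness j=2)
  i=2: ✓ (witness j=2)
  i=3: ✓ (witness j=7)
  i=4: ✓ (witness j=7)
  i=5: ✓ (witness j=7)
  i=6: ✓ (witness j=7)
  i=7: ✓ (witness j=7)

0, 1, 2, 3, 4, 5, 6, 7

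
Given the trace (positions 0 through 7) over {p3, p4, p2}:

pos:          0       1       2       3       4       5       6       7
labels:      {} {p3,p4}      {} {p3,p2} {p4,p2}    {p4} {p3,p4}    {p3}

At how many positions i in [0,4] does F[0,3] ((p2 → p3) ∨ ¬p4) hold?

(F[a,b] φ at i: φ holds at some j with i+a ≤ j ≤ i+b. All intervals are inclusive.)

Evaluate at each i in [0,4]:
  i=0: ✓ (witness j=0)
  i=1: ✓ (witness j=1)
  i=2: ✓ (witness j=2)
  i=3: ✓ (witness j=3)
  i=4: ✓ (witness j=5)
Positions where it holds: {0, 1, 2, 3, 4} → 5.

5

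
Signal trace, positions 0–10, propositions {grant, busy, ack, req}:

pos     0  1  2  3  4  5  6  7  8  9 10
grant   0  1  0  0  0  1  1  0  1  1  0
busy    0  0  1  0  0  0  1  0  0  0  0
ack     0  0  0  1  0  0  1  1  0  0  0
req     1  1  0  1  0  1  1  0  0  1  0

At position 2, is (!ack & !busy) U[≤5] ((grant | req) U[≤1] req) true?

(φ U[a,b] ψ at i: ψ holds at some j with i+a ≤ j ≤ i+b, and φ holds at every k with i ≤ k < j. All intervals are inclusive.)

Does not hold

Need some j in [2,7] with ((grant | req) U[≤1] req), and (!ack & !busy) at every k in [2,j-1].
  j=2: ((grant | req) U[≤1] req) — fails.
  j=3: ((grant | req) U[≤1] req) holds, but (!ack & !busy) fails at k=2 → not this j.
  j=4: ((grant | req) U[≤1] req) — fails.
  j=5: ((grant | req) U[≤1] req) holds, but (!ack & !busy) fails at k=2 → not this j.
  j=6: ((grant | req) U[≤1] req) holds, but (!ack & !busy) fails at k=2 → not this j.
  j=7: ((grant | req) U[≤1] req) — fails.
No j in the window works → until fails.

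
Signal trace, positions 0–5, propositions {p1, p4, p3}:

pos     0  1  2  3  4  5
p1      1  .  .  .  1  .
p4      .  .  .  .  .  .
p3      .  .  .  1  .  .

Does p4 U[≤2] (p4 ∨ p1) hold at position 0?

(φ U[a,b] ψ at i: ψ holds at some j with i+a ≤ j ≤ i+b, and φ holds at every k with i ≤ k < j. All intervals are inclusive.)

Need some j in [0,2] with (p4 ∨ p1), and p4 at every k in [0,j-1].
  j=0: (p4 ∨ p1) holds; no prefix to check → satisfied.

Yes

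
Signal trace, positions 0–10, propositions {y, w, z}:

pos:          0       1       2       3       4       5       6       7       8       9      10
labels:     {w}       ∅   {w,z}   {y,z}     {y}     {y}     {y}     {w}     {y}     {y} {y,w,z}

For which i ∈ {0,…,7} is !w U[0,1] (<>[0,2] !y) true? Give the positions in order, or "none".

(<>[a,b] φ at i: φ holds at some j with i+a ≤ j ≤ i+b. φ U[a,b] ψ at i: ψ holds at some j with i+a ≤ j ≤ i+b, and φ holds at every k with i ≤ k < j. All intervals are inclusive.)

Evaluate at each i in [0,7]:
  i=0: ✓ (rhs at j=0)
  i=1: ✓ (rhs at j=1)
  i=2: ✓ (rhs at j=2)
  i=3: ✗ (no rhs in [3,4])
  i=4: ✓ (rhs at j=5; lhs holds on [4,4])
  i=5: ✓ (rhs at j=5)
  i=6: ✓ (rhs at j=6)
  i=7: ✓ (rhs at j=7)

0, 1, 2, 4, 5, 6, 7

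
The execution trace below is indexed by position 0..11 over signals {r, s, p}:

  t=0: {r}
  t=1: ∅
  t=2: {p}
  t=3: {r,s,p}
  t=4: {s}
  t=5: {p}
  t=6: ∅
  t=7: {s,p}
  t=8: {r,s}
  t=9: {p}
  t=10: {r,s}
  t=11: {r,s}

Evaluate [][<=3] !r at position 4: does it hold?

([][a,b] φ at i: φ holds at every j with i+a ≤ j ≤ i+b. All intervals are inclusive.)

True

Check !r at every j in [4,7]:
  j=4: true
  j=5: true
  j=6: true
  j=7: true
All positions satisfy it → formula holds.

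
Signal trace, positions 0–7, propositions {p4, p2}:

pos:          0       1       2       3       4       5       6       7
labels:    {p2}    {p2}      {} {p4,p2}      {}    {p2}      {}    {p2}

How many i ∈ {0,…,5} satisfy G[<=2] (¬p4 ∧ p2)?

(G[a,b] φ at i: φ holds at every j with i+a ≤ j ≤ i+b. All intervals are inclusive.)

0

Evaluate at each i in [0,5]:
  i=0: ✗ (fails at j=2)
  i=1: ✗ (fails at j=2)
  i=2: ✗ (fails at j=2)
  i=3: ✗ (fails at j=3)
  i=4: ✗ (fails at j=4)
  i=5: ✗ (fails at j=6)
Positions where it holds: {} → 0.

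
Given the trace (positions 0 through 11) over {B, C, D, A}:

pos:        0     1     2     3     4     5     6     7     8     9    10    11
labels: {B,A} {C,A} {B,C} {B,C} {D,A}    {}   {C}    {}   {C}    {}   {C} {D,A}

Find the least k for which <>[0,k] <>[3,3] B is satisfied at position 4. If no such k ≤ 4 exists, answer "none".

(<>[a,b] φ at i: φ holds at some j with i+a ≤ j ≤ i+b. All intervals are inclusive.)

none

Scan j = 4,5,… for <>[3,3] B:
  j=4: fails
  j=5: fails
  j=6: fails
  j=7: fails
  j=8: fails
No j in [4,8] satisfies it → none.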